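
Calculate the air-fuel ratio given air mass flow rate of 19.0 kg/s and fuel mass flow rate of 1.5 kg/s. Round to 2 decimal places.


AFR = m_air / m_fuel
AFR = 19.0 / 1.5 = 12.67


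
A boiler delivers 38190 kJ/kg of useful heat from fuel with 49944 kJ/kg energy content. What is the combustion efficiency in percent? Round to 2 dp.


Efficiency = (Q_useful / Q_fuel) * 100
Efficiency = (38190 / 49944) * 100
Efficiency = 0.7647 * 100 = 76.47%


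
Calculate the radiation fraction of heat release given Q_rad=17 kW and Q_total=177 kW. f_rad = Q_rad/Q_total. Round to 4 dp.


f_rad = Q_rad / Q_total
f_rad = 17 / 177 = 0.0960


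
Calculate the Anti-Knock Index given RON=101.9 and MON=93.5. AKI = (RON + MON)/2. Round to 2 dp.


AKI = (RON + MON) / 2
AKI = (101.9 + 93.5) / 2
AKI = 195.4 / 2 = 97.70


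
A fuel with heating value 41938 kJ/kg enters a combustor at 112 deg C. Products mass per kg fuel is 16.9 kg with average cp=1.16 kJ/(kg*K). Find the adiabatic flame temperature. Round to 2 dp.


T_ad = T_in + Hc / (m_p * cp)
Denominator = 16.9 * 1.16 = 19.6040
Temperature rise = 41938 / 19.6040 = 2139.26 K
T_ad = 112 + 2139.26 = 2251.26 deg C


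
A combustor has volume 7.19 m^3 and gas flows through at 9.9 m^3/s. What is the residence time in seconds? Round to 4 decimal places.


tau = V / Q_flow
tau = 7.19 / 9.9 = 0.7263 s


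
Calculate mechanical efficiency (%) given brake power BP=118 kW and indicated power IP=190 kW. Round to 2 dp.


eta_mech = (BP / IP) * 100
Ratio = 118 / 190 = 0.6211
eta_mech = 0.6211 * 100 = 62.11%


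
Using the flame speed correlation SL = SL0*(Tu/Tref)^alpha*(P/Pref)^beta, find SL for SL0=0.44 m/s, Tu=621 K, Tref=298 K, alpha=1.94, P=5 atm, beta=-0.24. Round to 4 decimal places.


SL = SL0 * (Tu/Tref)^alpha * (P/Pref)^beta
T ratio = 621/298 = 2.08389262
(T ratio)^alpha = 2.08389262^1.94 = 4.155451
(P/Pref)^beta = 5^(-0.24) = 0.679590
SL = 0.44 * 4.155451 * 0.679590 = 1.2426 m/s


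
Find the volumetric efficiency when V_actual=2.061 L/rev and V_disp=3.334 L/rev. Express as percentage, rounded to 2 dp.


eta_v = (V_actual / V_disp) * 100
Ratio = 2.061 / 3.334 = 0.6182
eta_v = 0.6182 * 100 = 61.82%


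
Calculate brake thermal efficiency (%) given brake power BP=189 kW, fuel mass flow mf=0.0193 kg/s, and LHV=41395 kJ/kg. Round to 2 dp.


eta_BTE = (BP / (mf * LHV)) * 100
Denominator = 0.0193 * 41395 = 798.9235 kW
eta_BTE = (189 / 798.9235) * 100 = 23.66%


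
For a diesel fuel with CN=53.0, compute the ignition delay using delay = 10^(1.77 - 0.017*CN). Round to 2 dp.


delay = 10^(1.77 - 0.017*CN)
Exponent = 1.77 - 0.017*53.0 = 0.8690
delay = 10^0.8690 = 7.40 ms


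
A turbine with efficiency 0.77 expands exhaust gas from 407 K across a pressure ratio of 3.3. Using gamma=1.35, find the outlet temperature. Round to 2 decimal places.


T_out = T_in * (1 - eta * (1 - PR^(-(gamma-1)/gamma)))
Exponent = -(1.35-1)/1.35 = -0.25925926
PR^exp = 3.3^(-0.25925926) = 0.73378775
Factor = 1 - 0.77*(1 - 0.73378775) = 0.79501657
T_out = 407 * 0.79501657 = 323.57 K


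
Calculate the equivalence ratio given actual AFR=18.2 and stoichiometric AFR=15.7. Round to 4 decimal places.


phi = AFR_stoich / AFR_actual
phi = 15.7 / 18.2 = 0.8626


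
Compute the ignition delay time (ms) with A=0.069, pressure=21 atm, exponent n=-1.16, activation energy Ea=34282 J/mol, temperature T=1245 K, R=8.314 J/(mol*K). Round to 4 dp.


tau = A * P^n * exp(Ea/(R*T))
P^n = 21^(-1.16) = 0.02925672
Ea/(R*T) = 34282/(8.314*1245) = 3.311973
exp(Ea/(R*T)) = 27.439208
tau = 0.069 * 0.02925672 * 27.439208 = 0.0554 ms


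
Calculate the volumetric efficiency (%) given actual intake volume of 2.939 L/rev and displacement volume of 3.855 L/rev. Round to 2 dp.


eta_v = (V_actual / V_disp) * 100
Ratio = 2.939 / 3.855 = 0.7624
eta_v = 0.7624 * 100 = 76.24%


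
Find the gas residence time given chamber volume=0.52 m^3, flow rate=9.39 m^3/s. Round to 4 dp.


tau = V / Q_flow
tau = 0.52 / 9.39 = 0.0554 s


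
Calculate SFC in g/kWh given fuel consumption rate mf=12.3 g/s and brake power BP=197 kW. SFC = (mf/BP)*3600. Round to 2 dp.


SFC = (mf / BP) * 3600
Rate = 12.3 / 197 = 0.062437 g/(s*kW)
SFC = 0.062437 * 3600 = 224.77 g/kWh


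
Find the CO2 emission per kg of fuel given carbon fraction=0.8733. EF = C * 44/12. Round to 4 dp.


EF = C_frac * (M_CO2 / M_C)
EF = 0.8733 * (44/12)
EF = 0.8733 * 3.666667 = 3.2021 kg_CO2/kg_fuel


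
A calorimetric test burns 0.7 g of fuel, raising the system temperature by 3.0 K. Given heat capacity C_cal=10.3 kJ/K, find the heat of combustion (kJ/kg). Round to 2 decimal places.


Hc = C_cal * delta_T / m_fuel
Q_released = 10.3 * 3.0 = 30.9000 kJ
m_fuel = 0.7 g = 0.7/1000 kg = 0.000700 kg
Hc = 30.9000 / 0.000700 = 44142.86 kJ/kg


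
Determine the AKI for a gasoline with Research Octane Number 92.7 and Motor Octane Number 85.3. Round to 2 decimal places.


AKI = (RON + MON) / 2
AKI = (92.7 + 85.3) / 2
AKI = 178.0 / 2 = 89.00


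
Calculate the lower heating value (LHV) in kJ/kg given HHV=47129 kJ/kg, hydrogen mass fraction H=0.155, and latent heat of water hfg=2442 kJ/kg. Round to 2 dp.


LHV = HHV - hfg * 9 * H
Water correction = 2442 * 9 * 0.155 = 3406.590 kJ/kg
LHV = 47129 - 3406.590 = 43722.41 kJ/kg


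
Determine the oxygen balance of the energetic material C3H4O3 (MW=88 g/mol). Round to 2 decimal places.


OB = -1600 * (2C + H/2 - O) / MW
Inner = 2*3 + 4/2 - 3 = 5.00
OB = -1600 * 5.00 / 88 = -90.91%


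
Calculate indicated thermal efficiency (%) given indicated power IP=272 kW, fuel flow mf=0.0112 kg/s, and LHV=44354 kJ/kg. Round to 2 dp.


eta_ith = (IP / (mf * LHV)) * 100
Denominator = 0.0112 * 44354 = 496.7648 kW
eta_ith = (272 / 496.7648) * 100 = 54.75%


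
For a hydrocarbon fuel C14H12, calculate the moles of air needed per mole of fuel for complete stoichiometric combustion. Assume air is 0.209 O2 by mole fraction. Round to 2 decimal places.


Balanced combustion: C14H12 + 17 O2 -> 14 CO2 + 6 H2O
O2 needed = C + H/4 = 14 + 12/4 = 17.00 moles
Air moles = O2 / 0.209 = 17.00 / 0.209 = 81.34 moles air


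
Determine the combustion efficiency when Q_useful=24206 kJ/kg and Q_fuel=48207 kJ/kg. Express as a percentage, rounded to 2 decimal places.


Efficiency = (Q_useful / Q_fuel) * 100
Efficiency = (24206 / 48207) * 100
Efficiency = 0.5021 * 100 = 50.21%


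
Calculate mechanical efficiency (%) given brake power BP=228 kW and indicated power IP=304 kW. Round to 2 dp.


eta_mech = (BP / IP) * 100
Ratio = 228 / 304 = 0.7500
eta_mech = 0.7500 * 100 = 75.00%


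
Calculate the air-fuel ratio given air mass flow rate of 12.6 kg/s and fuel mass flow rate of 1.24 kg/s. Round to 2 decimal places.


AFR = m_air / m_fuel
AFR = 12.6 / 1.24 = 10.16


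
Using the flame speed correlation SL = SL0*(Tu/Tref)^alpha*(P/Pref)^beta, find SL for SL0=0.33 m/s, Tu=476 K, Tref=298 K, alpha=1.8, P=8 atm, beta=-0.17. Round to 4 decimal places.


SL = SL0 * (Tu/Tref)^alpha * (P/Pref)^beta
T ratio = 476/298 = 1.59731544
(T ratio)^alpha = 1.59731544^1.8 = 2.323289
(P/Pref)^beta = 8^(-0.17) = 0.702222
SL = 0.33 * 2.323289 * 0.702222 = 0.5384 m/s


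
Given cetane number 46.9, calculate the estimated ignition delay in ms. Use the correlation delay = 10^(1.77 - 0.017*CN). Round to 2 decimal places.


delay = 10^(1.77 - 0.017*CN)
Exponent = 1.77 - 0.017*46.9 = 0.9727
delay = 10^0.9727 = 9.39 ms


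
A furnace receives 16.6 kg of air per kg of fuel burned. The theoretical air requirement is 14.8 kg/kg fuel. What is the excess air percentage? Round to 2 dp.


Excess air = actual - stoichiometric = 16.6 - 14.8 = 1.80 kg/kg fuel
Excess air % = (excess / stoich) * 100 = (1.80 / 14.8) * 100 = 12.16%


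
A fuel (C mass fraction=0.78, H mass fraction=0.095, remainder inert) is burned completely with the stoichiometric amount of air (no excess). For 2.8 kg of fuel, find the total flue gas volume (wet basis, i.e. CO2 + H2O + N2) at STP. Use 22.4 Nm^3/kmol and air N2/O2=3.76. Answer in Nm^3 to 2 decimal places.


Per kg fuel: CO2 = (C/12 kmol)*22.4 = (0.78/12)*22.4 = 1.45600 Nm^3
Per kg fuel: H2O = (H/2 kmol)*22.4 = (0.095/2)*22.4 = 1.06400 Nm^3
O2 needed per kg fuel = C/12 + H/4 = 0.78/12 + 0.095/4 = 0.08875000 kmol
Per kg fuel: N2 = O2*3.76*22.4 = 0.08875000*3.76*22.4 = 7.47488 Nm^3
Total per kg = 1.45600 + 1.06400 + 7.47488 = 9.99488 Nm^3
Total = 9.99488 * 2.8 = 27.99 Nm^3


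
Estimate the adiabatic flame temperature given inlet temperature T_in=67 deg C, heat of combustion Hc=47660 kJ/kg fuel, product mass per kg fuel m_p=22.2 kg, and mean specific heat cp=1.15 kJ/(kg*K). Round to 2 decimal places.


T_ad = T_in + Hc / (m_p * cp)
Denominator = 22.2 * 1.15 = 25.5300
Temperature rise = 47660 / 25.5300 = 1866.82 K
T_ad = 67 + 1866.82 = 1933.82 deg C


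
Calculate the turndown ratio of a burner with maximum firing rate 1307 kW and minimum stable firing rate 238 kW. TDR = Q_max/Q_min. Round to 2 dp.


TDR = Q_max / Q_min
TDR = 1307 / 238 = 5.49


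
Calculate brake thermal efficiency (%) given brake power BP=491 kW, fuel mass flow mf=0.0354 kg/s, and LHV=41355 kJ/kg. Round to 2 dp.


eta_BTE = (BP / (mf * LHV)) * 100
Denominator = 0.0354 * 41355 = 1463.9670 kW
eta_BTE = (491 / 1463.9670) * 100 = 33.54%


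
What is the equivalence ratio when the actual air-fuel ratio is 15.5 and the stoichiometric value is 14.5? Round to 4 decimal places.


phi = AFR_stoich / AFR_actual
phi = 14.5 / 15.5 = 0.9355


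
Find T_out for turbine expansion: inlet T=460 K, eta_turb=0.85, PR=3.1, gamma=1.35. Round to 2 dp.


T_out = T_in * (1 - eta * (1 - PR^(-(gamma-1)/gamma)))
Exponent = -(1.35-1)/1.35 = -0.25925926
PR^exp = 3.1^(-0.25925926) = 0.74577862
Factor = 1 - 0.85*(1 - 0.74577862) = 0.78391183
T_out = 460 * 0.78391183 = 360.60 K


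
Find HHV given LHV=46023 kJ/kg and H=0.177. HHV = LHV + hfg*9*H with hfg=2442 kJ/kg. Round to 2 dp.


HHV = LHV + hfg * 9 * H
Water addition = 2442 * 9 * 0.177 = 3890.106 kJ/kg
HHV = 46023 + 3890.106 = 49913.11 kJ/kg


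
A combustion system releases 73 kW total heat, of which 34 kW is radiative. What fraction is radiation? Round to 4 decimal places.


f_rad = Q_rad / Q_total
f_rad = 34 / 73 = 0.4658


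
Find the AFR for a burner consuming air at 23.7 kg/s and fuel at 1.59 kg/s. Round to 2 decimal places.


AFR = m_air / m_fuel
AFR = 23.7 / 1.59 = 14.91


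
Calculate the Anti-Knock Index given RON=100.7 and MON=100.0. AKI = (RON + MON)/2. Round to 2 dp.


AKI = (RON + MON) / 2
AKI = (100.7 + 100.0) / 2
AKI = 200.7 / 2 = 100.35


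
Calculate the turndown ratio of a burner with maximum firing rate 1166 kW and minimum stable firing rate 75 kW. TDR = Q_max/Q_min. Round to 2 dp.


TDR = Q_max / Q_min
TDR = 1166 / 75 = 15.55


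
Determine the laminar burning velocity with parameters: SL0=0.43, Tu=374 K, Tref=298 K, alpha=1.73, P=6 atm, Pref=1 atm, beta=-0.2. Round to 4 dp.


SL = SL0 * (Tu/Tref)^alpha * (P/Pref)^beta
T ratio = 374/298 = 1.25503356
(T ratio)^alpha = 1.25503356^1.73 = 1.481405
(P/Pref)^beta = 6^(-0.2) = 0.698827
SL = 0.43 * 1.481405 * 0.698827 = 0.4452 m/s


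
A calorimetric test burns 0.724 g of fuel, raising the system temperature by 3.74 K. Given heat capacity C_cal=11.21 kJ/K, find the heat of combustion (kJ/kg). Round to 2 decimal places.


Hc = C_cal * delta_T / m_fuel
Q_released = 11.21 * 3.74 = 41.9254 kJ
m_fuel = 0.724 g = 0.724/1000 kg = 0.000724 kg
Hc = 41.9254 / 0.000724 = 57908.01 kJ/kg


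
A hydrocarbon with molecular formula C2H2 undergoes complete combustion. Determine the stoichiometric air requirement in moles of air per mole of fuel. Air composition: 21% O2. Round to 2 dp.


Balanced combustion: C2H2 + 2.5 O2 -> 2 CO2 + 1 H2O
O2 needed = C + H/4 = 2 + 2/4 = 2.50 moles
Air moles = O2 / 0.21 = 2.50 / 0.21 = 11.90 moles air


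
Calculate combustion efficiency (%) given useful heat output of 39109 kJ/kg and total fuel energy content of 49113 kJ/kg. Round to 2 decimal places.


Efficiency = (Q_useful / Q_fuel) * 100
Efficiency = (39109 / 49113) * 100
Efficiency = 0.7963 * 100 = 79.63%


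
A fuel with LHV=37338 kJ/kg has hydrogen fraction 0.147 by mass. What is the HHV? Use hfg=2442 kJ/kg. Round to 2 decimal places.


HHV = LHV + hfg * 9 * H
Water addition = 2442 * 9 * 0.147 = 3230.766 kJ/kg
HHV = 37338 + 3230.766 = 40568.77 kJ/kg


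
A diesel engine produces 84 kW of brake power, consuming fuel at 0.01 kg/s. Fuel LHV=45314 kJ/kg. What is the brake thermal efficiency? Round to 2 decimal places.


eta_BTE = (BP / (mf * LHV)) * 100
Denominator = 0.01 * 45314 = 453.1400 kW
eta_BTE = (84 / 453.1400) * 100 = 18.54%


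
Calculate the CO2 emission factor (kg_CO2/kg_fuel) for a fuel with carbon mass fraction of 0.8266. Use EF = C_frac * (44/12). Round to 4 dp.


EF = C_frac * (M_CO2 / M_C)
EF = 0.8266 * (44/12)
EF = 0.8266 * 3.666667 = 3.0309 kg_CO2/kg_fuel


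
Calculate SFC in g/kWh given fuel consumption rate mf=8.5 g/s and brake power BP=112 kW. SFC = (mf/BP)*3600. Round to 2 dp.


SFC = (mf / BP) * 3600
Rate = 8.5 / 112 = 0.075893 g/(s*kW)
SFC = 0.075893 * 3600 = 273.21 g/kWh


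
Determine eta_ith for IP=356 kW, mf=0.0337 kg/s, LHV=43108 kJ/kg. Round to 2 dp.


eta_ith = (IP / (mf * LHV)) * 100
Denominator = 0.0337 * 43108 = 1452.7396 kW
eta_ith = (356 / 1452.7396) * 100 = 24.51%


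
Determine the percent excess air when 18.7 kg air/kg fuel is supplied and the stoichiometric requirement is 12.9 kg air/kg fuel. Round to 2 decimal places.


Excess air = actual - stoichiometric = 18.7 - 12.9 = 5.80 kg/kg fuel
Excess air % = (excess / stoich) * 100 = (5.80 / 12.9) * 100 = 44.96%


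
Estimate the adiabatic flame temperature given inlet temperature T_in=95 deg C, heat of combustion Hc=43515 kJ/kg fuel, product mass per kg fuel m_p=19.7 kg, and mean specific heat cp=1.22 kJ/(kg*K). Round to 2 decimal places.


T_ad = T_in + Hc / (m_p * cp)
Denominator = 19.7 * 1.22 = 24.0340
Temperature rise = 43515 / 24.0340 = 1810.56 K
T_ad = 95 + 1810.56 = 1905.56 deg C


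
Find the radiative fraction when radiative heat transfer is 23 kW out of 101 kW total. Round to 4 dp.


f_rad = Q_rad / Q_total
f_rad = 23 / 101 = 0.2277


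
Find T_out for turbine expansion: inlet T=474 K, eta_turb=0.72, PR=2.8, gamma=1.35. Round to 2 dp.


T_out = T_in * (1 - eta * (1 - PR^(-(gamma-1)/gamma)))
Exponent = -(1.35-1)/1.35 = -0.25925926
PR^exp = 2.8^(-0.25925926) = 0.76572026
Factor = 1 - 0.72*(1 - 0.76572026) = 0.83131859
T_out = 474 * 0.83131859 = 394.05 K


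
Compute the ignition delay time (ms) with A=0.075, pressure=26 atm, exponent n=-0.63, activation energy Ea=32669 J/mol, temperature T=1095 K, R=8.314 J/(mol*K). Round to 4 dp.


tau = A * P^n * exp(Ea/(R*T))
P^n = 26^(-0.63) = 0.12840052
Ea/(R*T) = 32669/(8.314*1095) = 3.588490
exp(Ea/(R*T)) = 36.179392
tau = 0.075 * 0.12840052 * 36.179392 = 0.3484 ms


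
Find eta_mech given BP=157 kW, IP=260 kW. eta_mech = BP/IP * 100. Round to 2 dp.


eta_mech = (BP / IP) * 100
Ratio = 157 / 260 = 0.6038
eta_mech = 0.6038 * 100 = 60.38%


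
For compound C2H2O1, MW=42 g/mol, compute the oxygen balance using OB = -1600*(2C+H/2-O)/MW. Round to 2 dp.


OB = -1600 * (2C + H/2 - O) / MW
Inner = 2*2 + 2/2 - 1 = 4.00
OB = -1600 * 4.00 / 42 = -152.38%


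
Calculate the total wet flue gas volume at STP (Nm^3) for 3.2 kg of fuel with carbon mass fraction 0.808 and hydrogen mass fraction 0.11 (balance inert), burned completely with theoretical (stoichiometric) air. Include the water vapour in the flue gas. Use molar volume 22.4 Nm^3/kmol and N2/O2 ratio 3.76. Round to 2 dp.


Per kg fuel: CO2 = (C/12 kmol)*22.4 = (0.808/12)*22.4 = 1.50827 Nm^3
Per kg fuel: H2O = (H/2 kmol)*22.4 = (0.11/2)*22.4 = 1.23200 Nm^3
O2 needed per kg fuel = C/12 + H/4 = 0.808/12 + 0.11/4 = 0.09483333 kmol
Per kg fuel: N2 = O2*3.76*22.4 = 0.09483333*3.76*22.4 = 7.98724 Nm^3
Total per kg = 1.50827 + 1.23200 + 7.98724 = 10.72751 Nm^3
Total = 10.72751 * 3.2 = 34.33 Nm^3


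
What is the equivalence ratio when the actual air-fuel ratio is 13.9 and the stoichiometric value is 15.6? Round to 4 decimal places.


phi = AFR_stoich / AFR_actual
phi = 15.6 / 13.9 = 1.1223


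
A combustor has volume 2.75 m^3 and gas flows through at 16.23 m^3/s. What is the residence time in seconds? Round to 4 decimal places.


tau = V / Q_flow
tau = 2.75 / 16.23 = 0.1694 s


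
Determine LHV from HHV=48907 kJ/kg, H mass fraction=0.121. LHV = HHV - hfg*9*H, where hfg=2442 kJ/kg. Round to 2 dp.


LHV = HHV - hfg * 9 * H
Water correction = 2442 * 9 * 0.121 = 2659.338 kJ/kg
LHV = 48907 - 2659.338 = 46247.66 kJ/kg


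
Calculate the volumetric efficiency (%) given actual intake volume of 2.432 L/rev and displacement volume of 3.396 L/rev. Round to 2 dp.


eta_v = (V_actual / V_disp) * 100
Ratio = 2.432 / 3.396 = 0.7161
eta_v = 0.7161 * 100 = 71.61%


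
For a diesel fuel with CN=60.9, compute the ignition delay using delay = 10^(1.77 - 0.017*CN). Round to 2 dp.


delay = 10^(1.77 - 0.017*CN)
Exponent = 1.77 - 0.017*60.9 = 0.7347
delay = 10^0.7347 = 5.43 ms


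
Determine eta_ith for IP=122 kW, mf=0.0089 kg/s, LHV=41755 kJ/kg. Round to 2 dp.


eta_ith = (IP / (mf * LHV)) * 100
Denominator = 0.0089 * 41755 = 371.6195 kW
eta_ith = (122 / 371.6195) * 100 = 32.83%


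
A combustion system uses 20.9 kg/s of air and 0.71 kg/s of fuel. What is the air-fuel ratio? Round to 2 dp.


AFR = m_air / m_fuel
AFR = 20.9 / 0.71 = 29.44


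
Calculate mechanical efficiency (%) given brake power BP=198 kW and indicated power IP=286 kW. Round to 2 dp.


eta_mech = (BP / IP) * 100
Ratio = 198 / 286 = 0.6923
eta_mech = 0.6923 * 100 = 69.23%


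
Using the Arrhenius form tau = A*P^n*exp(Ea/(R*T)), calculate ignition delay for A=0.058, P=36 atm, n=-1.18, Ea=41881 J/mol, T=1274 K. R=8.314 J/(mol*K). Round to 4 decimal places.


tau = A * P^n * exp(Ea/(R*T))
P^n = 36^(-1.18) = 0.01457347
Ea/(R*T) = 41881/(8.314*1274) = 3.954008
exp(Ea/(R*T)) = 52.143966
tau = 0.058 * 0.01457347 * 52.143966 = 0.0441 ms


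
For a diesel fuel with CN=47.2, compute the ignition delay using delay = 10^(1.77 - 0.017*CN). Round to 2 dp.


delay = 10^(1.77 - 0.017*CN)
Exponent = 1.77 - 0.017*47.2 = 0.9676
delay = 10^0.9676 = 9.28 ms


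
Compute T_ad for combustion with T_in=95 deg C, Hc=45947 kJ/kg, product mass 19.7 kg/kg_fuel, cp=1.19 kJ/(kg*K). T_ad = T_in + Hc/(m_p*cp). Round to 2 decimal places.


T_ad = T_in + Hc / (m_p * cp)
Denominator = 19.7 * 1.19 = 23.4430
Temperature rise = 45947 / 23.4430 = 1959.95 K
T_ad = 95 + 1959.95 = 2054.95 deg C


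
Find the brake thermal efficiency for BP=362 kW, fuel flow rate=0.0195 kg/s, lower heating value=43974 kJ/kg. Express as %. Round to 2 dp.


eta_BTE = (BP / (mf * LHV)) * 100
Denominator = 0.0195 * 43974 = 857.4930 kW
eta_BTE = (362 / 857.4930) * 100 = 42.22%


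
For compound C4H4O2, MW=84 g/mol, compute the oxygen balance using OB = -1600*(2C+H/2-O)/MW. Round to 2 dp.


OB = -1600 * (2C + H/2 - O) / MW
Inner = 2*4 + 4/2 - 2 = 8.00
OB = -1600 * 8.00 / 84 = -152.38%


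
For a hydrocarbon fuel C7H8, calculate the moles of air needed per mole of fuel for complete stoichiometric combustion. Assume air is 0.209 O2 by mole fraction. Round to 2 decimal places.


Balanced combustion: C7H8 + 9 O2 -> 7 CO2 + 4 H2O
O2 needed = C + H/4 = 7 + 8/4 = 9.00 moles
Air moles = O2 / 0.209 = 9.00 / 0.209 = 43.06 moles air


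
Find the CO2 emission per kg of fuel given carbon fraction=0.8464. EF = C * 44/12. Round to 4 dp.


EF = C_frac * (M_CO2 / M_C)
EF = 0.8464 * (44/12)
EF = 0.8464 * 3.666667 = 3.1035 kg_CO2/kg_fuel


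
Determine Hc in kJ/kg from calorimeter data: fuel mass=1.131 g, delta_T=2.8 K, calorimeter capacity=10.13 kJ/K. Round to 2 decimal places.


Hc = C_cal * delta_T / m_fuel
Q_released = 10.13 * 2.8 = 28.3640 kJ
m_fuel = 1.131 g = 1.131/1000 kg = 0.001131 kg
Hc = 28.3640 / 0.001131 = 25078.69 kJ/kg


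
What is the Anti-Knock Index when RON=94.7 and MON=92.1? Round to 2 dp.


AKI = (RON + MON) / 2
AKI = (94.7 + 92.1) / 2
AKI = 186.8 / 2 = 93.40


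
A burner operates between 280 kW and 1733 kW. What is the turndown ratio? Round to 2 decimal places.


TDR = Q_max / Q_min
TDR = 1733 / 280 = 6.19


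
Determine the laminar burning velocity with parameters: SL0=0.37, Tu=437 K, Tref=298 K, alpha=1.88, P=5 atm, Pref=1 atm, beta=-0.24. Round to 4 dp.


SL = SL0 * (Tu/Tref)^alpha * (P/Pref)^beta
T ratio = 437/298 = 1.46644295
(T ratio)^alpha = 1.46644295^1.88 = 2.053896
(P/Pref)^beta = 5^(-0.24) = 0.679590
SL = 0.37 * 2.053896 * 0.679590 = 0.5164 m/s


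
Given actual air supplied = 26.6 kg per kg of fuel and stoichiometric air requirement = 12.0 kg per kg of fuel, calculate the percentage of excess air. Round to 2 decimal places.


Excess air = actual - stoichiometric = 26.6 - 12.0 = 14.60 kg/kg fuel
Excess air % = (excess / stoich) * 100 = (14.60 / 12.0) * 100 = 121.67%


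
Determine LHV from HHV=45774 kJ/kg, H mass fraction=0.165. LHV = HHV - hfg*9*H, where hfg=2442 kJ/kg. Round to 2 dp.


LHV = HHV - hfg * 9 * H
Water correction = 2442 * 9 * 0.165 = 3626.370 kJ/kg
LHV = 45774 - 3626.370 = 42147.63 kJ/kg


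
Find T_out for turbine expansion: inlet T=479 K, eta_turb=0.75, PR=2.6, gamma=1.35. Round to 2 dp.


T_out = T_in * (1 - eta * (1 - PR^(-(gamma-1)/gamma)))
Exponent = -(1.35-1)/1.35 = -0.25925926
PR^exp = 2.6^(-0.25925926) = 0.78057442
Factor = 1 - 0.75*(1 - 0.78057442) = 0.83543082
T_out = 479 * 0.83543082 = 400.17 K


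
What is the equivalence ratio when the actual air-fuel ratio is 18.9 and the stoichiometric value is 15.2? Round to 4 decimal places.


phi = AFR_stoich / AFR_actual
phi = 15.2 / 18.9 = 0.8042


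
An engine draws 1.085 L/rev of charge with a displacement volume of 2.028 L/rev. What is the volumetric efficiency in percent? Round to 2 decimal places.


eta_v = (V_actual / V_disp) * 100
Ratio = 1.085 / 2.028 = 0.5350
eta_v = 0.5350 * 100 = 53.50%


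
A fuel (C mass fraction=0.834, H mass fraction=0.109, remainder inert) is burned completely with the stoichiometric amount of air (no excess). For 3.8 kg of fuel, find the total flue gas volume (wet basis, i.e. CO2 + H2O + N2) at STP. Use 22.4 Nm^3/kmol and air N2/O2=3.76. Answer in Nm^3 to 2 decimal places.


Per kg fuel: CO2 = (C/12 kmol)*22.4 = (0.834/12)*22.4 = 1.55680 Nm^3
Per kg fuel: H2O = (H/2 kmol)*22.4 = (0.109/2)*22.4 = 1.22080 Nm^3
O2 needed per kg fuel = C/12 + H/4 = 0.834/12 + 0.109/4 = 0.09675000 kmol
Per kg fuel: N2 = O2*3.76*22.4 = 0.09675000*3.76*22.4 = 8.14867 Nm^3
Total per kg = 1.55680 + 1.22080 + 8.14867 = 10.92627 Nm^3
Total = 10.92627 * 3.8 = 41.52 Nm^3


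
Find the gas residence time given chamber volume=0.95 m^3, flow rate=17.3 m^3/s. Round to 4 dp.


tau = V / Q_flow
tau = 0.95 / 17.3 = 0.0549 s


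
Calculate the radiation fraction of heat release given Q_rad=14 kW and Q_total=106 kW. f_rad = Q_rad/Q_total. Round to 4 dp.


f_rad = Q_rad / Q_total
f_rad = 14 / 106 = 0.1321


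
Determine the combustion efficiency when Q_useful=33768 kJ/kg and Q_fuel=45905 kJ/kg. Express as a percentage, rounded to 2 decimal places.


Efficiency = (Q_useful / Q_fuel) * 100
Efficiency = (33768 / 45905) * 100
Efficiency = 0.7356 * 100 = 73.56%


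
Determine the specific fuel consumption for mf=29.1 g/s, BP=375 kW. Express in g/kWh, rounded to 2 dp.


SFC = (mf / BP) * 3600
Rate = 29.1 / 375 = 0.077600 g/(s*kW)
SFC = 0.077600 * 3600 = 279.36 g/kWh


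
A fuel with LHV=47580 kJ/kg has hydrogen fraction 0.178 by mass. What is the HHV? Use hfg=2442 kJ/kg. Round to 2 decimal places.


HHV = LHV + hfg * 9 * H
Water addition = 2442 * 9 * 0.178 = 3912.084 kJ/kg
HHV = 47580 + 3912.084 = 51492.08 kJ/kg


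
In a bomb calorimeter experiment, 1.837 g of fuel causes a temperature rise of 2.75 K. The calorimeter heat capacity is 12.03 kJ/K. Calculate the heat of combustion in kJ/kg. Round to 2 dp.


Hc = C_cal * delta_T / m_fuel
Q_released = 12.03 * 2.75 = 33.0825 kJ
m_fuel = 1.837 g = 1.837/1000 kg = 0.001837 kg
Hc = 33.0825 / 0.001837 = 18008.98 kJ/kg


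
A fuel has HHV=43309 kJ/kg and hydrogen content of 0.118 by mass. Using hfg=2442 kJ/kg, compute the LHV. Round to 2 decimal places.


LHV = HHV - hfg * 9 * H
Water correction = 2442 * 9 * 0.118 = 2593.404 kJ/kg
LHV = 43309 - 2593.404 = 40715.60 kJ/kg


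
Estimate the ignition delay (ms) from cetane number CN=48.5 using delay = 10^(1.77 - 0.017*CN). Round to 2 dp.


delay = 10^(1.77 - 0.017*CN)
Exponent = 1.77 - 0.017*48.5 = 0.9455
delay = 10^0.9455 = 8.82 ms


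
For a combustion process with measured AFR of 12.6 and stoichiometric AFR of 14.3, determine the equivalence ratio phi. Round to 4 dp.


phi = AFR_stoich / AFR_actual
phi = 14.3 / 12.6 = 1.1349


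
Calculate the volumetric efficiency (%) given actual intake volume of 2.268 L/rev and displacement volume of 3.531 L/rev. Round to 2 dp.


eta_v = (V_actual / V_disp) * 100
Ratio = 2.268 / 3.531 = 0.6423
eta_v = 0.6423 * 100 = 64.23%


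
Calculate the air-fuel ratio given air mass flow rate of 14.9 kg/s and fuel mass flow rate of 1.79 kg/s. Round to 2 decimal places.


AFR = m_air / m_fuel
AFR = 14.9 / 1.79 = 8.32


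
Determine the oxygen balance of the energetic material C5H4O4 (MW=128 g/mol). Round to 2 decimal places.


OB = -1600 * (2C + H/2 - O) / MW
Inner = 2*5 + 4/2 - 4 = 8.00
OB = -1600 * 8.00 / 128 = -100.00%


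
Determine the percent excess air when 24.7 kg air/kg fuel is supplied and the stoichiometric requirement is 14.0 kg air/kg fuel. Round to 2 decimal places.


Excess air = actual - stoichiometric = 24.7 - 14.0 = 10.70 kg/kg fuel
Excess air % = (excess / stoich) * 100 = (10.70 / 14.0) * 100 = 76.43%


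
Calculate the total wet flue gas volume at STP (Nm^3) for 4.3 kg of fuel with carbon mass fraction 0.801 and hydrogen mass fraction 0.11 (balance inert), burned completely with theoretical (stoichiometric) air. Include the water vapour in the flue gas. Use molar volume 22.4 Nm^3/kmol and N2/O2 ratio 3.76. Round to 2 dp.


Per kg fuel: CO2 = (C/12 kmol)*22.4 = (0.801/12)*22.4 = 1.49520 Nm^3
Per kg fuel: H2O = (H/2 kmol)*22.4 = (0.11/2)*22.4 = 1.23200 Nm^3
O2 needed per kg fuel = C/12 + H/4 = 0.801/12 + 0.11/4 = 0.09425000 kmol
Per kg fuel: N2 = O2*3.76*22.4 = 0.09425000*3.76*22.4 = 7.93811 Nm^3
Total per kg = 1.49520 + 1.23200 + 7.93811 = 10.66531 Nm^3
Total = 10.66531 * 4.3 = 45.86 Nm^3


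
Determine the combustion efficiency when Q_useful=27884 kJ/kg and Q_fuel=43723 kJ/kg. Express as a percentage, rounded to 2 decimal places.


Efficiency = (Q_useful / Q_fuel) * 100
Efficiency = (27884 / 43723) * 100
Efficiency = 0.6377 * 100 = 63.77%


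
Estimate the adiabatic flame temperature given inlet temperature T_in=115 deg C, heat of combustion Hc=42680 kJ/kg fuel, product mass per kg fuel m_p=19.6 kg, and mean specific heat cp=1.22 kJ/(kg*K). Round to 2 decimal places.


T_ad = T_in + Hc / (m_p * cp)
Denominator = 19.6 * 1.22 = 23.9120
Temperature rise = 42680 / 23.9120 = 1784.88 K
T_ad = 115 + 1784.88 = 1899.88 deg C


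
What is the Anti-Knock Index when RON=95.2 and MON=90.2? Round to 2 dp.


AKI = (RON + MON) / 2
AKI = (95.2 + 90.2) / 2
AKI = 185.4 / 2 = 92.70


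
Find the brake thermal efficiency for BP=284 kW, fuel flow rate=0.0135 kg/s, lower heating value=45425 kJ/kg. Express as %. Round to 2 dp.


eta_BTE = (BP / (mf * LHV)) * 100
Denominator = 0.0135 * 45425 = 613.2375 kW
eta_BTE = (284 / 613.2375) * 100 = 46.31%


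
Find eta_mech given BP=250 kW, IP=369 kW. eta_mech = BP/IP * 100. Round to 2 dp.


eta_mech = (BP / IP) * 100
Ratio = 250 / 369 = 0.6775
eta_mech = 0.6775 * 100 = 67.75%


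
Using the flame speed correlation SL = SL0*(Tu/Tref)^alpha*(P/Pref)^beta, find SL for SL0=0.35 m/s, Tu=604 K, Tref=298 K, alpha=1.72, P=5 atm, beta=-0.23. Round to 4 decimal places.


SL = SL0 * (Tu/Tref)^alpha * (P/Pref)^beta
T ratio = 604/298 = 2.02684564
(T ratio)^alpha = 2.02684564^1.72 = 3.370789
(P/Pref)^beta = 5^(-0.23) = 0.690616
SL = 0.35 * 3.370789 * 0.690616 = 0.8148 m/s


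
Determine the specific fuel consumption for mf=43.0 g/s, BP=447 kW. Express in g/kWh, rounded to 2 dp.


SFC = (mf / BP) * 3600
Rate = 43.0 / 447 = 0.096197 g/(s*kW)
SFC = 0.096197 * 3600 = 346.31 g/kWh


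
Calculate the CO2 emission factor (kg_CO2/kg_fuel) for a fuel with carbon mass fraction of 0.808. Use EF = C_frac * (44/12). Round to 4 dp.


EF = C_frac * (M_CO2 / M_C)
EF = 0.808 * (44/12)
EF = 0.808 * 3.666667 = 2.9627 kg_CO2/kg_fuel


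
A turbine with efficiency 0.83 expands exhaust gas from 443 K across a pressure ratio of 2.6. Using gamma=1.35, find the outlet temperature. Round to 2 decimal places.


T_out = T_in * (1 - eta * (1 - PR^(-(gamma-1)/gamma)))
Exponent = -(1.35-1)/1.35 = -0.25925926
PR^exp = 2.6^(-0.25925926) = 0.78057442
Factor = 1 - 0.83*(1 - 0.78057442) = 0.81787677
T_out = 443 * 0.81787677 = 362.32 K


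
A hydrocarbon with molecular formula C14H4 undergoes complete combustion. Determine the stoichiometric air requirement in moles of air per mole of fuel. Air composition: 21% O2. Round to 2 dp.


Balanced combustion: C14H4 + 15 O2 -> 14 CO2 + 2 H2O
O2 needed = C + H/4 = 14 + 4/4 = 15.00 moles
Air moles = O2 / 0.21 = 15.00 / 0.21 = 71.43 moles air


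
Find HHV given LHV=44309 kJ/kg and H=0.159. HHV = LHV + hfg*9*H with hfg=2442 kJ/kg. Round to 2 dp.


HHV = LHV + hfg * 9 * H
Water addition = 2442 * 9 * 0.159 = 3494.502 kJ/kg
HHV = 44309 + 3494.502 = 47803.50 kJ/kg


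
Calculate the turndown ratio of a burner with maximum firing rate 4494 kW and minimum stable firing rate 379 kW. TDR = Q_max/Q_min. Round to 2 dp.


TDR = Q_max / Q_min
TDR = 4494 / 379 = 11.86


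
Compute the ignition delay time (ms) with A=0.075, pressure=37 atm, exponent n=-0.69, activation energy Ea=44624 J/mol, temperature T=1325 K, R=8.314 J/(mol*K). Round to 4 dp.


tau = A * P^n * exp(Ea/(R*T))
P^n = 37^(-0.69) = 0.08278293
Ea/(R*T) = 44624/(8.314*1325) = 4.050817
exp(Ea/(R*T)) = 57.444356
tau = 0.075 * 0.08278293 * 57.444356 = 0.3567 ms


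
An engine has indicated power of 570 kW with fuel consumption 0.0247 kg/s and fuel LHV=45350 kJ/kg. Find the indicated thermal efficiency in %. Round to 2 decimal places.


eta_ith = (IP / (mf * LHV)) * 100
Denominator = 0.0247 * 45350 = 1120.1450 kW
eta_ith = (570 / 1120.1450) * 100 = 50.89%


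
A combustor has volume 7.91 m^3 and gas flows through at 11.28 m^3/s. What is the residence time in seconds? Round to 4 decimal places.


tau = V / Q_flow
tau = 7.91 / 11.28 = 0.7012 s


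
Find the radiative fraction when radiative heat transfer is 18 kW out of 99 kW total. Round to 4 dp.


f_rad = Q_rad / Q_total
f_rad = 18 / 99 = 0.1818


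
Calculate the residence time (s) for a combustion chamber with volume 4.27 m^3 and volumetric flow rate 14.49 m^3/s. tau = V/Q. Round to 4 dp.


tau = V / Q_flow
tau = 4.27 / 14.49 = 0.2947 s


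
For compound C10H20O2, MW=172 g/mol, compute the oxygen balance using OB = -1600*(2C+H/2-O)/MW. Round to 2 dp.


OB = -1600 * (2C + H/2 - O) / MW
Inner = 2*10 + 20/2 - 2 = 28.00
OB = -1600 * 28.00 / 172 = -260.47%


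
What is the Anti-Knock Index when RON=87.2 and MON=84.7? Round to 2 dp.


AKI = (RON + MON) / 2
AKI = (87.2 + 84.7) / 2
AKI = 171.9 / 2 = 85.95


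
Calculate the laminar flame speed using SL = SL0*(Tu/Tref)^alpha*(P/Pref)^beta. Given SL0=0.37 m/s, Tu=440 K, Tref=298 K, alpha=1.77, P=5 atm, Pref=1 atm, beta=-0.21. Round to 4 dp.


SL = SL0 * (Tu/Tref)^alpha * (P/Pref)^beta
T ratio = 440/298 = 1.47651007
(T ratio)^alpha = 1.47651007^1.77 = 1.993189
(P/Pref)^beta = 5^(-0.21) = 0.713208
SL = 0.37 * 1.993189 * 0.713208 = 0.5260 m/s


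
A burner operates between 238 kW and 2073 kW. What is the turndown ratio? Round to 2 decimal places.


TDR = Q_max / Q_min
TDR = 2073 / 238 = 8.71


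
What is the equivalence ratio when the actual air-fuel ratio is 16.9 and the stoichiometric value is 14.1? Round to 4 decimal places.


phi = AFR_stoich / AFR_actual
phi = 14.1 / 16.9 = 0.8343


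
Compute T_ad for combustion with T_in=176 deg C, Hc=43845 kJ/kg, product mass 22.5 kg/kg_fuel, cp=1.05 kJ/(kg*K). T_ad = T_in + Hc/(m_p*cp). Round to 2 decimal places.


T_ad = T_in + Hc / (m_p * cp)
Denominator = 22.5 * 1.05 = 23.6250
Temperature rise = 43845 / 23.6250 = 1855.87 K
T_ad = 176 + 1855.87 = 2031.87 deg C


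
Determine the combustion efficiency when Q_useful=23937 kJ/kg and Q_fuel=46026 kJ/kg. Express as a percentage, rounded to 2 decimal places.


Efficiency = (Q_useful / Q_fuel) * 100
Efficiency = (23937 / 46026) * 100
Efficiency = 0.5201 * 100 = 52.01%


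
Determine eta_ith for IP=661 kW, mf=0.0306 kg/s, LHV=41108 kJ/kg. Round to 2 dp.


eta_ith = (IP / (mf * LHV)) * 100
Denominator = 0.0306 * 41108 = 1257.9048 kW
eta_ith = (661 / 1257.9048) * 100 = 52.55%


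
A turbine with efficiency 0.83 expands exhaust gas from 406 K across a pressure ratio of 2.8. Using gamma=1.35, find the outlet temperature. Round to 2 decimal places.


T_out = T_in * (1 - eta * (1 - PR^(-(gamma-1)/gamma)))
Exponent = -(1.35-1)/1.35 = -0.25925926
PR^exp = 2.8^(-0.25925926) = 0.76572026
Factor = 1 - 0.83*(1 - 0.76572026) = 0.80554782
T_out = 406 * 0.80554782 = 327.05 K


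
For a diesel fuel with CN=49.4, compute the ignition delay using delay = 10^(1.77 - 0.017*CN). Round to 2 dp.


delay = 10^(1.77 - 0.017*CN)
Exponent = 1.77 - 0.017*49.4 = 0.9302
delay = 10^0.9302 = 8.52 ms


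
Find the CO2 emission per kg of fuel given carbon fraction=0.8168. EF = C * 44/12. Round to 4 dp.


EF = C_frac * (M_CO2 / M_C)
EF = 0.8168 * (44/12)
EF = 0.8168 * 3.666667 = 2.9949 kg_CO2/kg_fuel


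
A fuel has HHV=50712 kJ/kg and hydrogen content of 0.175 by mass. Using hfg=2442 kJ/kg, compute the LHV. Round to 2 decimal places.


LHV = HHV - hfg * 9 * H
Water correction = 2442 * 9 * 0.175 = 3846.150 kJ/kg
LHV = 50712 - 3846.150 = 46865.85 kJ/kg


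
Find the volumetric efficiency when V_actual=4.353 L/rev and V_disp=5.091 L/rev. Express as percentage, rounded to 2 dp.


eta_v = (V_actual / V_disp) * 100
Ratio = 4.353 / 5.091 = 0.8550
eta_v = 0.8550 * 100 = 85.50%


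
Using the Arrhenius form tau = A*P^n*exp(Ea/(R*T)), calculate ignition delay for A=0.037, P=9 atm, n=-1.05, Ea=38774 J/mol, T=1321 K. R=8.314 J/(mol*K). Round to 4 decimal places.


tau = A * P^n * exp(Ea/(R*T))
P^n = 9^(-1.05) = 0.09955094
Ea/(R*T) = 38774/(8.314*1321) = 3.530431
exp(Ea/(R*T)) = 34.138689
tau = 0.037 * 0.09955094 * 34.138689 = 0.1257 ms


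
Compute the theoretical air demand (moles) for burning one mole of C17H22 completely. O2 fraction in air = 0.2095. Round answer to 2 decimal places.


Balanced combustion: C17H22 + 22.5 O2 -> 17 CO2 + 11 H2O
O2 needed = C + H/4 = 17 + 22/4 = 22.50 moles
Air moles = O2 / 0.2095 = 22.50 / 0.2095 = 107.40 moles air


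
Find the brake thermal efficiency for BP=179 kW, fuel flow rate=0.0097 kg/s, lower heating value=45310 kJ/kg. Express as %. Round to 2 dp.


eta_BTE = (BP / (mf * LHV)) * 100
Denominator = 0.0097 * 45310 = 439.5070 kW
eta_BTE = (179 / 439.5070) * 100 = 40.73%


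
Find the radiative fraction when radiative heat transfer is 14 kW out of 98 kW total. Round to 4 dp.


f_rad = Q_rad / Q_total
f_rad = 14 / 98 = 0.1429


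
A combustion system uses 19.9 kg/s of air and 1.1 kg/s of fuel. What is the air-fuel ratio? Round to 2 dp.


AFR = m_air / m_fuel
AFR = 19.9 / 1.1 = 18.09


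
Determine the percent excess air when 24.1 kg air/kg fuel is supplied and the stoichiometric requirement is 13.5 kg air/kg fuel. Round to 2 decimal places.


Excess air = actual - stoichiometric = 24.1 - 13.5 = 10.60 kg/kg fuel
Excess air % = (excess / stoich) * 100 = (10.60 / 13.5) * 100 = 78.52%


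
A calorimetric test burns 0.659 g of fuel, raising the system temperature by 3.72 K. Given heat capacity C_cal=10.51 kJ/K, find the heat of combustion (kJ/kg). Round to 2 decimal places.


Hc = C_cal * delta_T / m_fuel
Q_released = 10.51 * 3.72 = 39.0972 kJ
m_fuel = 0.659 g = 0.659/1000 kg = 0.000659 kg
Hc = 39.0972 / 0.000659 = 59328.07 kJ/kg


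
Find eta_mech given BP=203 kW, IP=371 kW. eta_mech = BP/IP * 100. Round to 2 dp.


eta_mech = (BP / IP) * 100
Ratio = 203 / 371 = 0.5472
eta_mech = 0.5472 * 100 = 54.72%


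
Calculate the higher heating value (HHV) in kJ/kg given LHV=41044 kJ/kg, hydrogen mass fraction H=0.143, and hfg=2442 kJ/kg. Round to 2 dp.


HHV = LHV + hfg * 9 * H
Water addition = 2442 * 9 * 0.143 = 3142.854 kJ/kg
HHV = 41044 + 3142.854 = 44186.85 kJ/kg


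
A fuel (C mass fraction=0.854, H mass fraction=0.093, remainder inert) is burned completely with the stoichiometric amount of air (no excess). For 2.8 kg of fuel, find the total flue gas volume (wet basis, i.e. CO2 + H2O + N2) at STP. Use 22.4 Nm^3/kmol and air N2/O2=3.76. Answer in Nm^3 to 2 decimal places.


Per kg fuel: CO2 = (C/12 kmol)*22.4 = (0.854/12)*22.4 = 1.59413 Nm^3
Per kg fuel: H2O = (H/2 kmol)*22.4 = (0.093/2)*22.4 = 1.04160 Nm^3
O2 needed per kg fuel = C/12 + H/4 = 0.854/12 + 0.093/4 = 0.09441667 kmol
Per kg fuel: N2 = O2*3.76*22.4 = 0.09441667*3.76*22.4 = 7.95215 Nm^3
Total per kg = 1.59413 + 1.04160 + 7.95215 = 10.58788 Nm^3
Total = 10.58788 * 2.8 = 29.65 Nm^3


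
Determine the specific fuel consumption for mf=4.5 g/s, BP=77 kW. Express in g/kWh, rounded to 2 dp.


SFC = (mf / BP) * 3600
Rate = 4.5 / 77 = 0.058442 g/(s*kW)
SFC = 0.058442 * 3600 = 210.39 g/kWh


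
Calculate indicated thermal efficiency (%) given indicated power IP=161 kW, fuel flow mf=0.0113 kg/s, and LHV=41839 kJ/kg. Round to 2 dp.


eta_ith = (IP / (mf * LHV)) * 100
Denominator = 0.0113 * 41839 = 472.7807 kW
eta_ith = (161 / 472.7807) * 100 = 34.05%


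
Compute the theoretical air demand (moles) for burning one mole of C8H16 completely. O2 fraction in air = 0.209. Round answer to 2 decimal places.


Balanced combustion: C8H16 + 12 O2 -> 8 CO2 + 8 H2O
O2 needed = C + H/4 = 8 + 16/4 = 12.00 moles
Air moles = O2 / 0.209 = 12.00 / 0.209 = 57.42 moles air


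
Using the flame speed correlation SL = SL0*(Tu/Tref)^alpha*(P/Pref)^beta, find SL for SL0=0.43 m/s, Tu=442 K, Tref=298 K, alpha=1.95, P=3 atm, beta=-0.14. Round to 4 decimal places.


SL = SL0 * (Tu/Tref)^alpha * (P/Pref)^beta
T ratio = 442/298 = 1.48322148
(T ratio)^alpha = 1.48322148^1.95 = 2.157008
(P/Pref)^beta = 3^(-0.14) = 0.857439
SL = 0.43 * 2.157008 * 0.857439 = 0.7953 m/s


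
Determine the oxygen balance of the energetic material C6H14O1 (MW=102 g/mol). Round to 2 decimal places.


OB = -1600 * (2C + H/2 - O) / MW
Inner = 2*6 + 14/2 - 1 = 18.00
OB = -1600 * 18.00 / 102 = -282.35%


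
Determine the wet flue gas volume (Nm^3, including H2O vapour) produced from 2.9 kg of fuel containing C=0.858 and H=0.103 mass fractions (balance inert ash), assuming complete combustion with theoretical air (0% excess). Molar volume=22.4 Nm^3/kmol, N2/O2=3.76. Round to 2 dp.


Per kg fuel: CO2 = (C/12 kmol)*22.4 = (0.858/12)*22.4 = 1.60160 Nm^3
Per kg fuel: H2O = (H/2 kmol)*22.4 = (0.103/2)*22.4 = 1.15360 Nm^3
O2 needed per kg fuel = C/12 + H/4 = 0.858/12 + 0.103/4 = 0.09725000 kmol
Per kg fuel: N2 = O2*3.76*22.4 = 0.09725000*3.76*22.4 = 8.19078 Nm^3
Total per kg = 1.60160 + 1.15360 + 8.19078 = 10.94598 Nm^3
Total = 10.94598 * 2.9 = 31.74 Nm^3


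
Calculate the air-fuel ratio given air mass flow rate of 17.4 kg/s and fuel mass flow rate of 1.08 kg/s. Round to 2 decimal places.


AFR = m_air / m_fuel
AFR = 17.4 / 1.08 = 16.11


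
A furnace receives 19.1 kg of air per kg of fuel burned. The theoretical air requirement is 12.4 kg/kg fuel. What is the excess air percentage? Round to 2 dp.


Excess air = actual - stoichiometric = 19.1 - 12.4 = 6.70 kg/kg fuel
Excess air % = (excess / stoich) * 100 = (6.70 / 12.4) * 100 = 54.03%
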